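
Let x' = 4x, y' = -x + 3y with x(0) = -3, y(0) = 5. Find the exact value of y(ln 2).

64

A = [[4,0],[-1,3]]; eigenvalues λ = 3, 4.
Eigenvectors: (0,1) for λ=3, (-1,1) for λ=4.
From the initial condition, c_1 = 2, c_2 = 3.
y(ln 2) = (2)(2^3)(1) + (3)(2^4)(1) = 64.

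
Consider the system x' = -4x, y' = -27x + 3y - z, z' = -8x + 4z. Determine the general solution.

x(t) = K_2e^(-4t), y(t) = K_1e^(3t) + 4K_2e^(-4t) - K_3e^(4t), z(t) = K_2e^(-4t) + K_3e^(4t)

Coefficient matrix A = [[-4, 0, 0], [-27, 3, -1], [-8, 0, 4]].
det(A - λI) = 0 gives eigenvalues λ = 3, -4, 4.
For λ=3: eigenvector (0,1,0).
For λ=-4: eigenvector (1,4,1).
For λ=4: eigenvector (0,-1,1).
General solution: K_1e^(3t)(0,1,0) + K_2e^(-4t)(1,4,1) + K_3e^(4t)(0,-1,1).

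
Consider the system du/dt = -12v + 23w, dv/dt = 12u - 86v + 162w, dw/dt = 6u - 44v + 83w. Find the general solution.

u(t) = K_1e^(-3t) - 2K_2e^(2t) + K_3e^(-2t), v(t) = 6K_1e^(-3t) - 15K_2e^(2t) + 4K_3e^(-2t), w(t) = 3K_1e^(-3t) - 8K_2e^(2t) + 2K_3e^(-2t)

Coefficient matrix A = [[0, -12, 23], [12, -86, 162], [6, -44, 83]].
det(A - λI) = 0 gives eigenvalues λ = -3, 2, -2.
For λ=-3: eigenvector (1,6,3).
For λ=2: eigenvector (-2,-15,-8).
For λ=-2: eigenvector (1,4,2).
General solution: K_1e^(-3t)(1,6,3) + K_2e^(2t)(-2,-15,-8) + K_3e^(-2t)(1,4,2).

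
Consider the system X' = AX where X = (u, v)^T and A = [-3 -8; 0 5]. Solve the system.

Coefficient matrix A = [[-3, -8], [0, 5]].
Characteristic polynomial det(A - λI) = λ^2 - 2λ - 15 = 0.
Eigenvalues λ = 5, -3.
For λ=5: (A-λI) row 1 is [-8, -8], so an eigenvector is (-1, 1).
For λ=-3: (A-λI) row 1 is [0, -8], so an eigenvector is (-1, 0).
General solution: K_1e^(5t)(-1,1) + K_2e^(-3t)(-1,0).

u(t) = -K_1e^(5t) - K_2e^(-3t), v(t) = K_1e^(5t)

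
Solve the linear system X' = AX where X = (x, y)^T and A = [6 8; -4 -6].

x(t) = -C_1e^(-2t) + 2C_2e^(2t), y(t) = C_1e^(-2t) - C_2e^(2t)

Coefficient matrix A = [[6, 8], [-4, -6]].
Characteristic polynomial det(A - λI) = λ^2 - 4 = 0.
Eigenvalues λ = -2, 2.
For λ=-2: (A-λI) row 1 is [8, 8], so an eigenvector is (-1, 1).
For λ=2: (A-λI) row 1 is [4, 8], so an eigenvector is (2, -1).
General solution: C_1e^(-2t)(-1,1) + C_2e^(2t)(2,-1).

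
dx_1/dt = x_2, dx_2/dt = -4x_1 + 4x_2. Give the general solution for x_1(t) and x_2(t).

x_1(t) = c_1e^(2t) + c_2te^(2t) - 2c_2e^(2t), x_2(t) = 2c_1e^(2t) + 2c_2te^(2t) - 3c_2e^(2t)

Coefficient matrix A = [[0, 1], [-4, 4]].
Characteristic polynomial det(A - λI) = λ^2 - 4λ + 4 = 0.
Single eigenvalue λ = 2 with algebraic multiplicity 2.
Eigenvector v = (1,2); generalized eigenvector w with (A-λI)w=v is (-2,-3).
General solution: e^(2t)[c_1·v + c_2·(t·v + w)].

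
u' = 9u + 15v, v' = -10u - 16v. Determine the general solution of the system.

u(t) = -C_1e^(-6t) - 3C_2e^(-t), v(t) = C_1e^(-6t) + 2C_2e^(-t)

Coefficient matrix A = [[9, 15], [-10, -16]].
Characteristic polynomial det(A - λI) = λ^2 + 7λ + 6 = 0.
Eigenvalues λ = -6, -1.
For λ=-6: (A-λI) row 1 is [15, 15], so an eigenvector is (-1, 1).
For λ=-1: (A-λI) row 1 is [10, 15], so an eigenvector is (-3, 2).
General solution: C_1e^(-6t)(-1,1) + C_2e^(-t)(-3,2).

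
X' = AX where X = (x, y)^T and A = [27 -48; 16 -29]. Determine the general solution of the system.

x(t) = -3C_1e^(-5t) - 2C_2e^(3t), y(t) = -2C_1e^(-5t) - C_2e^(3t)

Coefficient matrix A = [[27, -48], [16, -29]].
Characteristic polynomial det(A - λI) = λ^2 + 2λ - 15 = 0.
Eigenvalues λ = -5, 3.
For λ=-5: (A-λI) row 1 is [32, -48], so an eigenvector is (-3, -2).
For λ=3: (A-λI) row 1 is [24, -48], so an eigenvector is (-2, -1).
General solution: C_1e^(-5t)(-3,-2) + C_2e^(3t)(-2,-1).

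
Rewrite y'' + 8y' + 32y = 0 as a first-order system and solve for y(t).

y(t) = K_1e^(-4t)cos(4t) + K_2e^(-4t)sin(4t)

Let x_1 = y, x_2 = y'. Then x_1' = x_2 and x_2' = -32x_1 - 8x_2.
A = [[0,1],[-32,-8]]; det(A-λI) = λ^2 + 8λ + 32.
Eigenvalues λ = -4 ± 4i.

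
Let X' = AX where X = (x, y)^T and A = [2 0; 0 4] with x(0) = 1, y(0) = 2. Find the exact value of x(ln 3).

9

A = [[2,0],[0,4]]; eigenvalues λ = 4, 2.
Eigenvectors: (0,1) for λ=4, (-1,0) for λ=2.
From the initial condition, c_1 = 2, c_2 = -1.
x(ln 3) = (2)(3^4)(0) + (-1)(3^2)(-1) = 9.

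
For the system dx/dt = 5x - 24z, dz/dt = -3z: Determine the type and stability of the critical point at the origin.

saddle

A = [[5,-24],[0,-3]]; det(A-λI) = λ^2 - 2λ - 15.
λ = 5, -3: opposite signs.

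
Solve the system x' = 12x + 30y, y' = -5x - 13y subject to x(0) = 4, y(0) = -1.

x(t) = 6e^(2t) - 2e^(-3t), y(t) = -2e^(2t) + e^(-3t)

Coefficient matrix A = [[12, 30], [-5, -13]].
Characteristic polynomial det(A - λI) = λ^2 + λ - 6 = 0.
Eigenvalues λ = -3, 2.
For λ=-3: (A-λI) row 1 is [15, 30], so an eigenvector is (2, -1).
For λ=2: (A-λI) row 1 is [10, 30], so an eigenvector is (3, -1).
General solution: C_1e^(-3t)(2,-1) + C_2e^(2t)(3,-1).
Applying x(0)=4, y(0)=-1 gives C_1=-1, C_2=2.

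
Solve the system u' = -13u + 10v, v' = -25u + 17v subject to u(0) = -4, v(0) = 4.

u(t) = 20e^(2t)sin(5t) - 4e^(2t)cos(5t), v(t) = 32e^(2t)sin(5t) + 4e^(2t)cos(5t)

Coefficient matrix A = [[-13, 10], [-25, 17]].
Characteristic polynomial det(A - λI) = λ^2 - 4λ + 29 = 0.
Eigenvalues λ = 2 ± 5i (complex conjugate pair).
For λ=2+5i: an eigenvector is (-1,-1) - i(1,2) = (-1 - i, -1 - 2i).
A real fundamental pair from Re and Im of e^((2+5i)t)v: X_1 = e^(2t)(cos(5t)·(-1,-1) + sin(5t)·(1,2)), X_2 = e^(2t)(sin(5t)·(-1,-1) - cos(5t)·(1,2)).
General solution: K_1X_1 + K_2X_2.
Applying u(0)=-4, v(0)=4 gives K_1=12, K_2=-8.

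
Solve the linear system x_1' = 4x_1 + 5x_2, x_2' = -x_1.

Coefficient matrix A = [[4, 5], [-1, 0]].
Characteristic polynomial det(A - λI) = λ^2 - 4λ + 5 = 0.
Eigenvalues λ = 2 ± i (complex conjugate pair).
For λ=2+i: an eigenvector is (2,-1) - i(-1,0) = (2 + i, -1).
A real fundamental pair from Re and Im of e^((2+i)t)v: X_1 = e^(2t)(cos(t)·(2,-1) + sin(t)·(-1,0)), X_2 = e^(2t)(sin(t)·(2,-1) - cos(t)·(-1,0)).
General solution: C_1X_1 + C_2X_2.

x_1(t) = -C_1e^(2t)sin(t) + 2C_1e^(2t)cos(t) + 2C_2e^(2t)sin(t) + C_2e^(2t)cos(t), x_2(t) = -C_1e^(2t)cos(t) - C_2e^(2t)sin(t)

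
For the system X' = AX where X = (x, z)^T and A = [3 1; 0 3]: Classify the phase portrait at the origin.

A = [[3,1],[0,3]]; det(A-λI) = λ^2 - 6λ + 9.
repeated λ = 3 with a single eigenvector.

unstable improper node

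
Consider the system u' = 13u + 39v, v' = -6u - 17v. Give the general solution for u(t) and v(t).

Coefficient matrix A = [[13, 39], [-6, -17]].
Characteristic polynomial det(A - λI) = λ^2 + 4λ + 13 = 0.
Eigenvalues λ = -2 ± 3i (complex conjugate pair).
For λ=-2+3i: an eigenvector is (2,-1) - i(-3,1) = (2 + 3i, -1 - i).
A real fundamental pair from Re and Im of e^((-2+3i)t)v: X_1 = e^(-2t)(cos(3t)·(2,-1) + sin(3t)·(-3,1)), X_2 = e^(-2t)(sin(3t)·(2,-1) - cos(3t)·(-3,1)).
General solution: c_1X_1 + c_2X_2.

u(t) = -3c_1e^(-2t)sin(3t) + 2c_1e^(-2t)cos(3t) + 2c_2e^(-2t)sin(3t) + 3c_2e^(-2t)cos(3t), v(t) = c_1e^(-2t)sin(3t) - c_1e^(-2t)cos(3t) - c_2e^(-2t)sin(3t) - c_2e^(-2t)cos(3t)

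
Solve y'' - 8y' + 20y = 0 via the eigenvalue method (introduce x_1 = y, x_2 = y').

Let x_1 = y, x_2 = y'. Then x_1' = x_2 and x_2' = -20x_1 + 8x_2.
A = [[0,1],[-20,8]]; det(A-λI) = λ^2 - 8λ + 20.
Eigenvalues λ = 4 ± 2i.

y(t) = c_1e^(4t)cos(2t) + c_2e^(4t)sin(2t)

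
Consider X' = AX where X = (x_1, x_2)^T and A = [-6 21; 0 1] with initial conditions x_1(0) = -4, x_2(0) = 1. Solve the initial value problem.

x_1(t) = 3e^(t) - 7e^(-6t), x_2(t) = e^(t)

Coefficient matrix A = [[-6, 21], [0, 1]].
Characteristic polynomial det(A - λI) = λ^2 + 5λ - 6 = 0.
Eigenvalues λ = -6, 1.
For λ=-6: (A-λI) row 1 is [0, 21], so an eigenvector is (1, 0).
For λ=1: (A-λI) row 1 is [-7, 21], so an eigenvector is (-3, -1).
General solution: K_1e^(-6t)(1,0) + K_2e^(t)(-3,-1).
Applying x_1(0)=-4, x_2(0)=1 gives K_1=-7, K_2=-1.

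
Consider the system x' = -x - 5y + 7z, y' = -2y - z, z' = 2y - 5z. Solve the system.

Coefficient matrix A = [[-1, -5, 7], [0, -2, -1], [0, 2, -5]].
det(A - λI) = 0 gives eigenvalues λ = -1, -3, -4.
For λ=-1: eigenvector (1,0,0).
For λ=-3: eigenvector (-1,1,1).
For λ=-4: eigenvector (-3,1,2).
General solution: C_1e^(-t)(1,0,0) + C_2e^(-3t)(-1,1,1) + C_3e^(-4t)(-3,1,2).

x(t) = C_1e^(-t) - C_2e^(-3t) - 3C_3e^(-4t), y(t) = C_2e^(-3t) + C_3e^(-4t), z(t) = C_2e^(-3t) + 2C_3e^(-4t)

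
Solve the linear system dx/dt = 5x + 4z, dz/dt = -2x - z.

x(t) = 2c_1e^(3t) - c_2e^(t), z(t) = -c_1e^(3t) + c_2e^(t)

Coefficient matrix A = [[5, 4], [-2, -1]].
Characteristic polynomial det(A - λI) = λ^2 - 4λ + 3 = 0.
Eigenvalues λ = 3, 1.
For λ=3: (A-λI) row 1 is [2, 4], so an eigenvector is (2, -1).
For λ=1: (A-λI) row 1 is [4, 4], so an eigenvector is (-1, 1).
General solution: c_1e^(3t)(2,-1) + c_2e^(t)(-1,1).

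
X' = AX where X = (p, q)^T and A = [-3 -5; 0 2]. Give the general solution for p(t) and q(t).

p(t) = -K_1e^(-3t) - K_2e^(2t), q(t) = K_2e^(2t)

Coefficient matrix A = [[-3, -5], [0, 2]].
Characteristic polynomial det(A - λI) = λ^2 + λ - 6 = 0.
Eigenvalues λ = -3, 2.
For λ=-3: (A-λI) row 1 is [0, -5], so an eigenvector is (-1, 0).
For λ=2: (A-λI) row 1 is [-5, -5], so an eigenvector is (-1, 1).
General solution: K_1e^(-3t)(-1,0) + K_2e^(2t)(-1,1).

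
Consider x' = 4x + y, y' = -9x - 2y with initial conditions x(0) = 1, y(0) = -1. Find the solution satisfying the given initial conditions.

x(t) = 2te^(t) + e^(t), y(t) = -6te^(t) - e^(t)

Coefficient matrix A = [[4, 1], [-9, -2]].
Characteristic polynomial det(A - λI) = λ^2 - 2λ + 1 = 0.
Single eigenvalue λ = 1 with algebraic multiplicity 2.
Eigenvector v = (-1,3); generalized eigenvector w with (A-λI)w=v is (0,-1).
General solution: e^(t)[K_1·v + K_2·(t·v + w)].
Applying x(0)=1, y(0)=-1 gives K_1=-1, K_2=-2.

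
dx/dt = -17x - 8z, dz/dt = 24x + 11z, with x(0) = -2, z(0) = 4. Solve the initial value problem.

Coefficient matrix A = [[-17, -8], [24, 11]].
Characteristic polynomial det(A - λI) = λ^2 + 6λ + 5 = 0.
Eigenvalues λ = -1, -5.
For λ=-1: (A-λI) row 1 is [-16, -8], so an eigenvector is (1, -2).
For λ=-5: (A-λI) row 1 is [-12, -8], so an eigenvector is (2, -3).
General solution: c_1e^(-t)(1,-2) + c_2e^(-5t)(2,-3).
Applying x(0)=-2, z(0)=4 gives c_1=-2, c_2=0.

x(t) = -2e^(-t), z(t) = 4e^(-t)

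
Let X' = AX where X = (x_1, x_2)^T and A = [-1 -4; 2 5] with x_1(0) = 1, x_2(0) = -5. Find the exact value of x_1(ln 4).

544

A = [[-1,-4],[2,5]]; eigenvalues λ = 1, 3.
Eigenvectors: (2,-1) for λ=1, (-1,1) for λ=3.
From the initial condition, c_1 = -4, c_2 = -9.
x_1(ln 4) = (-4)(4^1)(2) + (-9)(4^3)(-1) = 544.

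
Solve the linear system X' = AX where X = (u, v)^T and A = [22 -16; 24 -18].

u(t) = -c_1e^(6t) + 2c_2e^(-2t), v(t) = -c_1e^(6t) + 3c_2e^(-2t)

Coefficient matrix A = [[22, -16], [24, -18]].
Characteristic polynomial det(A - λI) = λ^2 - 4λ - 12 = 0.
Eigenvalues λ = 6, -2.
For λ=6: (A-λI) row 1 is [16, -16], so an eigenvector is (-1, -1).
For λ=-2: (A-λI) row 1 is [24, -16], so an eigenvector is (2, 3).
General solution: c_1e^(6t)(-1,-1) + c_2e^(-2t)(2,3).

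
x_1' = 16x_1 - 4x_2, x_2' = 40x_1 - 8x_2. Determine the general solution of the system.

Coefficient matrix A = [[16, -4], [40, -8]].
Characteristic polynomial det(A - λI) = λ^2 - 8λ + 32 = 0.
Eigenvalues λ = 4 ± 4i (complex conjugate pair).
For λ=4+4i: an eigenvector is (-1,-3) - i(0,-1) = (-1, -3 + i).
A real fundamental pair from Re and Im of e^((4+4i)t)v: X_1 = e^(4t)(cos(4t)·(-1,-3) + sin(4t)·(0,-1)), X_2 = e^(4t)(sin(4t)·(-1,-3) - cos(4t)·(0,-1)).
General solution: c_1X_1 + c_2X_2.

x_1(t) = -c_1e^(4t)cos(4t) - c_2e^(4t)sin(4t), x_2(t) = -c_1e^(4t)sin(4t) - 3c_1e^(4t)cos(4t) - 3c_2e^(4t)sin(4t) + c_2e^(4t)cos(4t)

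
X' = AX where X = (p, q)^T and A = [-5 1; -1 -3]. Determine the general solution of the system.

Coefficient matrix A = [[-5, 1], [-1, -3]].
Characteristic polynomial det(A - λI) = λ^2 + 8λ + 16 = 0.
Single eigenvalue λ = -4 with algebraic multiplicity 2.
Eigenvector v = (-1,-1); generalized eigenvector w with (A-λI)w=v is (3,2).
General solution: e^(-4t)[C_1·v + C_2·(t·v + w)].

p(t) = -C_1e^(-4t) - C_2te^(-4t) + 3C_2e^(-4t), q(t) = -C_1e^(-4t) - C_2te^(-4t) + 2C_2e^(-4t)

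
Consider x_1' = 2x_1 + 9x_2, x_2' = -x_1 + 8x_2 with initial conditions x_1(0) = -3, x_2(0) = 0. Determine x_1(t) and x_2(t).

x_1(t) = 9te^(5t) - 3e^(5t), x_2(t) = 3te^(5t)

Coefficient matrix A = [[2, 9], [-1, 8]].
Characteristic polynomial det(A - λI) = λ^2 - 10λ + 25 = 0.
Single eigenvalue λ = 5 with algebraic multiplicity 2.
Eigenvector v = (3,1); generalized eigenvector w with (A-λI)w=v is (2,1).
General solution: e^(5t)[C_1·v + C_2·(t·v + w)].
Applying x_1(0)=-3, x_2(0)=0 gives C_1=-3, C_2=3.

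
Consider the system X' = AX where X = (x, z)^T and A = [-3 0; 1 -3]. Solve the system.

x(t) = -C_2e^(-3t), z(t) = -C_1e^(-3t) - C_2te^(-3t) + 2C_2e^(-3t)

Coefficient matrix A = [[-3, 0], [1, -3]].
Characteristic polynomial det(A - λI) = λ^2 + 6λ + 9 = 0.
Single eigenvalue λ = -3 with algebraic multiplicity 2.
Eigenvector v = (0,-1); generalized eigenvector w with (A-λI)w=v is (-1,2).
General solution: e^(-3t)[C_1·v + C_2·(t·v + w)].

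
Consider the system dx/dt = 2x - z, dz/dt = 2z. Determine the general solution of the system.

Coefficient matrix A = [[2, -1], [0, 2]].
Characteristic polynomial det(A - λI) = λ^2 - 4λ + 4 = 0.
Single eigenvalue λ = 2 with algebraic multiplicity 2.
Eigenvector v = (-1,0); generalized eigenvector w with (A-λI)w=v is (-1,1).
General solution: e^(2t)[C_1·v + C_2·(t·v + w)].

x(t) = -C_1e^(2t) - C_2te^(2t) - C_2e^(2t), z(t) = C_2e^(2t)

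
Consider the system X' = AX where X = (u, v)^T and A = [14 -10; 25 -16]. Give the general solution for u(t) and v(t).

u(t) = -c_1e^(-t)sin(5t) + c_1e^(-t)cos(5t) + c_2e^(-t)sin(5t) + c_2e^(-t)cos(5t), v(t) = -c_1e^(-t)sin(5t) + 2c_1e^(-t)cos(5t) + 2c_2e^(-t)sin(5t) + c_2e^(-t)cos(5t)

Coefficient matrix A = [[14, -10], [25, -16]].
Characteristic polynomial det(A - λI) = λ^2 + 2λ + 26 = 0.
Eigenvalues λ = -1 ± 5i (complex conjugate pair).
For λ=-1+5i: an eigenvector is (1,2) - i(-1,-1) = (1 + i, 2 + i).
A real fundamental pair from Re and Im of e^((-1+5i)t)v: X_1 = e^(-t)(cos(5t)·(1,2) + sin(5t)·(-1,-1)), X_2 = e^(-t)(sin(5t)·(1,2) - cos(5t)·(-1,-1)).
General solution: c_1X_1 + c_2X_2.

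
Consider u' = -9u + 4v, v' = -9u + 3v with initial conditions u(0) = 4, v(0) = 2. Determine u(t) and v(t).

u(t) = -16te^(-3t) + 4e^(-3t), v(t) = -24te^(-3t) + 2e^(-3t)

Coefficient matrix A = [[-9, 4], [-9, 3]].
Characteristic polynomial det(A - λI) = λ^2 + 6λ + 9 = 0.
Single eigenvalue λ = -3 with algebraic multiplicity 2.
Eigenvector v = (2,3); generalized eigenvector w with (A-λI)w=v is (1,2).
General solution: e^(-3t)[C_1·v + C_2·(t·v + w)].
Applying u(0)=4, v(0)=2 gives C_1=6, C_2=-8.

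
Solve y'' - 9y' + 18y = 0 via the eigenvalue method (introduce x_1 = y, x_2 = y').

y(t) = c_1e^(3t) + c_2e^(6t)

Let x_1 = y, x_2 = y'. Then x_1' = x_2 and x_2' = -18x_1 + 9x_2.
A = [[0,1],[-18,9]]; det(A-λI) = λ^2 - 9λ + 18.
Eigenvalues λ = 3, 6 with eigenvectors (1,3), (1,6).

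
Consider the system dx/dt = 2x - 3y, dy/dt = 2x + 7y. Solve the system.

Coefficient matrix A = [[2, -3], [2, 7]].
Characteristic polynomial det(A - λI) = λ^2 - 9λ + 20 = 0.
Eigenvalues λ = 4, 5.
For λ=4: (A-λI) row 1 is [-2, -3], so an eigenvector is (3, -2).
For λ=5: (A-λI) row 1 is [-3, -3], so an eigenvector is (1, -1).
General solution: K_1e^(4t)(3,-2) + K_2e^(5t)(1,-1).

x(t) = 3K_1e^(4t) + K_2e^(5t), y(t) = -2K_1e^(4t) - K_2e^(5t)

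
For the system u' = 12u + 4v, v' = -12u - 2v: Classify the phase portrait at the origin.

A = [[12,4],[-12,-2]]; det(A-λI) = λ^2 - 10λ + 24.
λ = 4, 6: both positive.

unstable node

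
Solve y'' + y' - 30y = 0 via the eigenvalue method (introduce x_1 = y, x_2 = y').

y(t) = c_1e^(5t) + c_2e^(-6t)

Let x_1 = y, x_2 = y'. Then x_1' = x_2 and x_2' = 30x_1 - x_2.
A = [[0,1],[30,-1]]; det(A-λI) = λ^2 + λ - 30.
Eigenvalues λ = 5, -6 with eigenvectors (1,5), (1,-6).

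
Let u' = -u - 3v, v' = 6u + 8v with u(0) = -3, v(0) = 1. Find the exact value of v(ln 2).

-108

A = [[-1,-3],[6,8]]; eigenvalues λ = 2, 5.
Eigenvectors: (1,-1) for λ=2, (1,-2) for λ=5.
From the initial condition, c_1 = -5, c_2 = 2.
v(ln 2) = (-5)(2^2)(-1) + (2)(2^5)(-2) = -108.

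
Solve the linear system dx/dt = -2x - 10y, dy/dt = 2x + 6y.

x(t) = 2c_1e^(2t)sin(2t) - c_1e^(2t)cos(2t) - c_2e^(2t)sin(2t) - 2c_2e^(2t)cos(2t), y(t) = -c_1e^(2t)sin(2t) + c_2e^(2t)cos(2t)

Coefficient matrix A = [[-2, -10], [2, 6]].
Characteristic polynomial det(A - λI) = λ^2 - 4λ + 8 = 0.
Eigenvalues λ = 2 ± 2i (complex conjugate pair).
For λ=2+2i: an eigenvector is (-1,0) - i(2,-1) = (-1 - 2i, 0 + i).
A real fundamental pair from Re and Im of e^((2+2i)t)v: X_1 = e^(2t)(cos(2t)·(-1,0) + sin(2t)·(2,-1)), X_2 = e^(2t)(sin(2t)·(-1,0) - cos(2t)·(2,-1)).
General solution: c_1X_1 + c_2X_2.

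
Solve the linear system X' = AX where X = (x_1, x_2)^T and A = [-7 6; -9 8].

Coefficient matrix A = [[-7, 6], [-9, 8]].
Characteristic polynomial det(A - λI) = λ^2 - λ - 2 = 0.
Eigenvalues λ = -1, 2.
For λ=-1: (A-λI) row 1 is [-6, 6], so an eigenvector is (1, 1).
For λ=2: (A-λI) row 1 is [-9, 6], so an eigenvector is (-2, -3).
General solution: K_1e^(-t)(1,1) + K_2e^(2t)(-2,-3).

x_1(t) = K_1e^(-t) - 2K_2e^(2t), x_2(t) = K_1e^(-t) - 3K_2e^(2t)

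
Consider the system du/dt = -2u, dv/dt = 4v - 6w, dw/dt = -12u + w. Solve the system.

Coefficient matrix A = [[-2, 0, 0], [0, 4, -6], [-12, 0, 1]].
det(A - λI) = 0 gives eigenvalues λ = 4, -2, 1.
For λ=4: eigenvector (0,1,0).
For λ=-2: eigenvector (1,4,4).
For λ=1: eigenvector (0,2,1).
General solution: C_1e^(4t)(0,1,0) + C_2e^(-2t)(1,4,4) + C_3e^(t)(0,2,1).

u(t) = C_2e^(-2t), v(t) = C_1e^(4t) + 4C_2e^(-2t) + 2C_3e^(t), w(t) = 4C_2e^(-2t) + C_3e^(t)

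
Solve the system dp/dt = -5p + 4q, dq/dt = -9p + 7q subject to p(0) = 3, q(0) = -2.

Coefficient matrix A = [[-5, 4], [-9, 7]].
Characteristic polynomial det(A - λI) = λ^2 - 2λ + 1 = 0.
Single eigenvalue λ = 1 with algebraic multiplicity 2.
Eigenvector v = (2,3); generalized eigenvector w with (A-λI)w=v is (1,2).
General solution: e^(t)[c_1·v + c_2·(t·v + w)].
Applying p(0)=3, q(0)=-2 gives c_1=8, c_2=-13.

p(t) = -26te^(t) + 3e^(t), q(t) = -39te^(t) - 2e^(t)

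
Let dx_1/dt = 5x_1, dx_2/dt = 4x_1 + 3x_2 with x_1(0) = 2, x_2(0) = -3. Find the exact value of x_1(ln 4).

2048

A = [[5,0],[4,3]]; eigenvalues λ = 3, 5.
Eigenvectors: (0,-1) for λ=3, (-1,-2) for λ=5.
From the initial condition, c_1 = 7, c_2 = -2.
x_1(ln 4) = (7)(4^3)(0) + (-2)(4^5)(-1) = 2048.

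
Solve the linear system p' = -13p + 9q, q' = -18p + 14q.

p(t) = c_1e^(-4t) + c_2e^(5t), q(t) = c_1e^(-4t) + 2c_2e^(5t)

Coefficient matrix A = [[-13, 9], [-18, 14]].
Characteristic polynomial det(A - λI) = λ^2 - λ - 20 = 0.
Eigenvalues λ = -4, 5.
For λ=-4: (A-λI) row 1 is [-9, 9], so an eigenvector is (1, 1).
For λ=5: (A-λI) row 1 is [-18, 9], so an eigenvector is (1, 2).
General solution: c_1e^(-4t)(1,1) + c_2e^(5t)(1,2).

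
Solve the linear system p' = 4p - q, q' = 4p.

p(t) = -K_1e^(2t) - K_2te^(2t), q(t) = -2K_1e^(2t) - 2K_2te^(2t) + K_2e^(2t)

Coefficient matrix A = [[4, -1], [4, 0]].
Characteristic polynomial det(A - λI) = λ^2 - 4λ + 4 = 0.
Single eigenvalue λ = 2 with algebraic multiplicity 2.
Eigenvector v = (-1,-2); generalized eigenvector w with (A-λI)w=v is (0,1).
General solution: e^(2t)[K_1·v + K_2·(t·v + w)].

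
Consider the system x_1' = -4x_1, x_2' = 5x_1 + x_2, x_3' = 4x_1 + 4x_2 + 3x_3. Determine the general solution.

Coefficient matrix A = [[-4, 0, 0], [5, 1, 0], [4, 4, 3]].
det(A - λI) = 0 gives eigenvalues λ = 1, 3, -4.
For λ=1: eigenvector (0,1,-2).
For λ=3: eigenvector (0,0,1).
For λ=-4: eigenvector (-1,1,0).
General solution: C_1e^(t)(0,1,-2) + C_2e^(3t)(0,0,1) + C_3e^(-4t)(-1,1,0).

x_1(t) = -C_3e^(-4t), x_2(t) = C_1e^(t) + C_3e^(-4t), x_3(t) = -2C_1e^(t) + C_2e^(3t)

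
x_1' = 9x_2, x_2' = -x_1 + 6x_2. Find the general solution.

Coefficient matrix A = [[0, 9], [-1, 6]].
Characteristic polynomial det(A - λI) = λ^2 - 6λ + 9 = 0.
Single eigenvalue λ = 3 with algebraic multiplicity 2.
Eigenvector v = (-3,-1); generalized eigenvector w with (A-λI)w=v is (1,0).
General solution: e^(3t)[C_1·v + C_2·(t·v + w)].

x_1(t) = -3C_1e^(3t) - 3C_2te^(3t) + C_2e^(3t), x_2(t) = -C_1e^(3t) - C_2te^(3t)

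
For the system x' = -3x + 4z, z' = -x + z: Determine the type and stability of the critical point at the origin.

stable improper node

A = [[-3,4],[-1,1]]; det(A-λI) = λ^2 + 2λ + 1.
repeated λ = -1 with a single eigenvector.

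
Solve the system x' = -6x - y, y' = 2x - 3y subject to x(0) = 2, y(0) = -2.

Coefficient matrix A = [[-6, -1], [2, -3]].
Characteristic polynomial det(A - λI) = λ^2 + 9λ + 20 = 0.
Eigenvalues λ = -4, -5.
For λ=-4: (A-λI) row 1 is [-2, -1], so an eigenvector is (-1, 2).
For λ=-5: (A-λI) row 1 is [-1, -1], so an eigenvector is (-1, 1).
General solution: K_1e^(-4t)(-1,2) + K_2e^(-5t)(-1,1).
Applying x(0)=2, y(0)=-2 gives K_1=0, K_2=-2.

x(t) = 2e^(-5t), y(t) = -2e^(-5t)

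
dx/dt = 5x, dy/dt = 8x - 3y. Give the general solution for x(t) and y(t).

Coefficient matrix A = [[5, 0], [8, -3]].
Characteristic polynomial det(A - λI) = λ^2 - 2λ - 15 = 0.
Eigenvalues λ = -3, 5.
For λ=-3: (A-λI) row 1 is [8, 0], so an eigenvector is (0, -1).
For λ=5: (A-λI) row 2 is [8, -8], so an eigenvector is (1, 1).
General solution: K_1e^(-3t)(0,-1) + K_2e^(5t)(1,1).

x(t) = K_2e^(5t), y(t) = -K_1e^(-3t) + K_2e^(5t)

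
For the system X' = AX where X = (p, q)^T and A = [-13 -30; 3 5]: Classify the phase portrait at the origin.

A = [[-13,-30],[3,5]]; det(A-λI) = λ^2 + 8λ + 25.
λ = -4 ± 3i: negative real part.

stable spiral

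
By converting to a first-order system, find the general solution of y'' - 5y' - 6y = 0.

y(t) = K_1e^(-t) + K_2e^(6t)

Let x_1 = y, x_2 = y'. Then x_1' = x_2 and x_2' = 6x_1 + 5x_2.
A = [[0,1],[6,5]]; det(A-λI) = λ^2 - 5λ - 6.
Eigenvalues λ = -1, 6 with eigenvectors (1,-1), (1,6).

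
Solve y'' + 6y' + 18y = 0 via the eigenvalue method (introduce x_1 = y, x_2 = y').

y(t) = c_1e^(-3t)cos(3t) + c_2e^(-3t)sin(3t)

Let x_1 = y, x_2 = y'. Then x_1' = x_2 and x_2' = -18x_1 - 6x_2.
A = [[0,1],[-18,-6]]; det(A-λI) = λ^2 + 6λ + 18.
Eigenvalues λ = -3 ± 3i.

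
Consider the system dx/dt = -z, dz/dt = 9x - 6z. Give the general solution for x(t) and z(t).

Coefficient matrix A = [[0, -1], [9, -6]].
Characteristic polynomial det(A - λI) = λ^2 + 6λ + 9 = 0.
Single eigenvalue λ = -3 with algebraic multiplicity 2.
Eigenvector v = (1,3); generalized eigenvector w with (A-λI)w=v is (1,2).
General solution: e^(-3t)[c_1·v + c_2·(t·v + w)].

x(t) = c_1e^(-3t) + c_2te^(-3t) + c_2e^(-3t), z(t) = 3c_1e^(-3t) + 3c_2te^(-3t) + 2c_2e^(-3t)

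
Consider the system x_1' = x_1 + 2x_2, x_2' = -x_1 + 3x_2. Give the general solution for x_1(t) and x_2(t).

Coefficient matrix A = [[1, 2], [-1, 3]].
Characteristic polynomial det(A - λI) = λ^2 - 4λ + 5 = 0.
Eigenvalues λ = 2 ± i (complex conjugate pair).
For λ=2+i: an eigenvector is (1,0) - i(-1,-1) = (1 + i, 0 + i).
A real fundamental pair from Re and Im of e^((2+i)t)v: X_1 = e^(2t)(cos(t)·(1,0) + sin(t)·(-1,-1)), X_2 = e^(2t)(sin(t)·(1,0) - cos(t)·(-1,-1)).
General solution: C_1X_1 + C_2X_2.

x_1(t) = -C_1e^(2t)sin(t) + C_1e^(2t)cos(t) + C_2e^(2t)sin(t) + C_2e^(2t)cos(t), x_2(t) = -C_1e^(2t)sin(t) + C_2e^(2t)cos(t)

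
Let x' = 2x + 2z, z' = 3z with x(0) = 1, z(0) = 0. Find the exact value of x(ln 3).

A = [[2,2],[0,3]]; eigenvalues λ = 2, 3.
Eigenvectors: (1,0) for λ=2, (2,1) for λ=3.
From the initial condition, c_1 = 1, c_2 = 0.
x(ln 3) = (1)(3^2)(1) + (0)(3^3)(2) = 9.

9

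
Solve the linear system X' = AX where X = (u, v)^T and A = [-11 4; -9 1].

u(t) = -2C_1e^(-5t) - 2C_2te^(-5t) + C_2e^(-5t), v(t) = -3C_1e^(-5t) - 3C_2te^(-5t) + C_2e^(-5t)

Coefficient matrix A = [[-11, 4], [-9, 1]].
Characteristic polynomial det(A - λI) = λ^2 + 10λ + 25 = 0.
Single eigenvalue λ = -5 with algebraic multiplicity 2.
Eigenvector v = (-2,-3); generalized eigenvector w with (A-λI)w=v is (1,1).
General solution: e^(-5t)[C_1·v + C_2·(t·v + w)].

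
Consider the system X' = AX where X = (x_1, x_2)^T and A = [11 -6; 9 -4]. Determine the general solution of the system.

Coefficient matrix A = [[11, -6], [9, -4]].
Characteristic polynomial det(A - λI) = λ^2 - 7λ + 10 = 0.
Eigenvalues λ = 5, 2.
For λ=5: (A-λI) row 1 is [6, -6], so an eigenvector is (-1, -1).
For λ=2: (A-λI) row 1 is [9, -6], so an eigenvector is (-2, -3).
General solution: c_1e^(5t)(-1,-1) + c_2e^(2t)(-2,-3).

x_1(t) = -c_1e^(5t) - 2c_2e^(2t), x_2(t) = -c_1e^(5t) - 3c_2e^(2t)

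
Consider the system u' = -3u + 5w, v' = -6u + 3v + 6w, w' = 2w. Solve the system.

Coefficient matrix A = [[-3, 0, 5], [-6, 3, 6], [0, 0, 2]].
det(A - λI) = 0 gives eigenvalues λ = -3, 2, 3.
For λ=-3: eigenvector (1,1,0).
For λ=2: eigenvector (1,0,1).
For λ=3: eigenvector (0,1,0).
General solution: K_1e^(-3t)(1,1,0) + K_2e^(2t)(1,0,1) + K_3e^(3t)(0,1,0).

u(t) = K_1e^(-3t) + K_2e^(2t), v(t) = K_1e^(-3t) + K_3e^(3t), w(t) = K_2e^(2t)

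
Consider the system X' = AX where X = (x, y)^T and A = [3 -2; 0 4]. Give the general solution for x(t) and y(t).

Coefficient matrix A = [[3, -2], [0, 4]].
Characteristic polynomial det(A - λI) = λ^2 - 7λ + 12 = 0.
Eigenvalues λ = 4, 3.
For λ=4: (A-λI) row 1 is [-1, -2], so an eigenvector is (2, -1).
For λ=3: (A-λI) row 1 is [0, -2], so an eigenvector is (-1, 0).
General solution: K_1e^(4t)(2,-1) + K_2e^(3t)(-1,0).

x(t) = 2K_1e^(4t) - K_2e^(3t), y(t) = -K_1e^(4t)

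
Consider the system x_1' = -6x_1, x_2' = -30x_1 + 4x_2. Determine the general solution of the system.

x_1(t) = -K_1e^(-6t), x_2(t) = -3K_1e^(-6t) - K_2e^(4t)

Coefficient matrix A = [[-6, 0], [-30, 4]].
Characteristic polynomial det(A - λI) = λ^2 + 2λ - 24 = 0.
Eigenvalues λ = -6, 4.
For λ=-6: (A-λI) row 2 is [-30, 10], so an eigenvector is (-1, -3).
For λ=4: (A-λI) row 1 is [-10, 0], so an eigenvector is (0, -1).
General solution: K_1e^(-6t)(-1,-3) + K_2e^(4t)(0,-1).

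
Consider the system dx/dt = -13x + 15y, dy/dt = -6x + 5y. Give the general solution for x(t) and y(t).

Coefficient matrix A = [[-13, 15], [-6, 5]].
Characteristic polynomial det(A - λI) = λ^2 + 8λ + 25 = 0.
Eigenvalues λ = -4 ± 3i (complex conjugate pair).
For λ=-4+3i: an eigenvector is (2,1) - i(-1,-1) = (2 + i, 1 + i).
A real fundamental pair from Re and Im of e^((-4+3i)t)v: X_1 = e^(-4t)(cos(3t)·(2,1) + sin(3t)·(-1,-1)), X_2 = e^(-4t)(sin(3t)·(2,1) - cos(3t)·(-1,-1)).
General solution: K_1X_1 + K_2X_2.

x(t) = -K_1e^(-4t)sin(3t) + 2K_1e^(-4t)cos(3t) + 2K_2e^(-4t)sin(3t) + K_2e^(-4t)cos(3t), y(t) = -K_1e^(-4t)sin(3t) + K_1e^(-4t)cos(3t) + K_2e^(-4t)sin(3t) + K_2e^(-4t)cos(3t)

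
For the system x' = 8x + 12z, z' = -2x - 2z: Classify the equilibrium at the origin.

unstable node

A = [[8,12],[-2,-2]]; det(A-λI) = λ^2 - 6λ + 8.
λ = 2, 4: both positive.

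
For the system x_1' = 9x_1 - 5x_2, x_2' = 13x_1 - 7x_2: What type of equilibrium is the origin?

unstable spiral

A = [[9,-5],[13,-7]]; det(A-λI) = λ^2 - 2λ + 2.
λ = 1 ± i: positive real part.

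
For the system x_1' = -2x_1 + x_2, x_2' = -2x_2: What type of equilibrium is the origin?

stable improper node

A = [[-2,1],[0,-2]]; det(A-λI) = λ^2 + 4λ + 4.
repeated λ = -2 with a single eigenvector.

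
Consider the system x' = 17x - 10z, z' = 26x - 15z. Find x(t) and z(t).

Coefficient matrix A = [[17, -10], [26, -15]].
Characteristic polynomial det(A - λI) = λ^2 - 2λ + 5 = 0.
Eigenvalues λ = 1 ± 2i (complex conjugate pair).
For λ=1+2i: an eigenvector is (1,2) - i(-2,-3) = (1 + 2i, 2 + 3i).
A real fundamental pair from Re and Im of e^((1+2i)t)v: X_1 = e^(t)(cos(2t)·(1,2) + sin(2t)·(-2,-3)), X_2 = e^(t)(sin(2t)·(1,2) - cos(2t)·(-2,-3)).
General solution: K_1X_1 + K_2X_2.

x(t) = -2K_1e^(t)sin(2t) + K_1e^(t)cos(2t) + K_2e^(t)sin(2t) + 2K_2e^(t)cos(2t), z(t) = -3K_1e^(t)sin(2t) + 2K_1e^(t)cos(2t) + 2K_2e^(t)sin(2t) + 3K_2e^(t)cos(2t)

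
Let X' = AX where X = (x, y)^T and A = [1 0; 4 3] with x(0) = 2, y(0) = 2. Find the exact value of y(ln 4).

A = [[1,0],[4,3]]; eigenvalues λ = 1, 3.
Eigenvectors: (1,-2) for λ=1, (0,1) for λ=3.
From the initial condition, c_1 = 2, c_2 = 6.
y(ln 4) = (2)(4^1)(-2) + (6)(4^3)(1) = 368.

368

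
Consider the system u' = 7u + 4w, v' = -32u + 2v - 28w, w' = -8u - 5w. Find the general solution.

u(t) = -K_1e^(-t) - K_3e^(3t), v(t) = 8K_1e^(-t) + K_2e^(2t) + 4K_3e^(3t), w(t) = 2K_1e^(-t) + K_3e^(3t)

Coefficient matrix A = [[7, 0, 4], [-32, 2, -28], [-8, 0, -5]].
det(A - λI) = 0 gives eigenvalues λ = -1, 2, 3.
For λ=-1: eigenvector (-1,8,2).
For λ=2: eigenvector (0,1,0).
For λ=3: eigenvector (-1,4,1).
General solution: K_1e^(-t)(-1,8,2) + K_2e^(2t)(0,1,0) + K_3e^(3t)(-1,4,1).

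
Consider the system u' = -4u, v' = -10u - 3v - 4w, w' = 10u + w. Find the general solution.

u(t) = c_1e^(-4t), v(t) = 2c_1e^(-4t) + c_2e^(-3t) - c_3e^(t), w(t) = -2c_1e^(-4t) + c_3e^(t)

Coefficient matrix A = [[-4, 0, 0], [-10, -3, -4], [10, 0, 1]].
det(A - λI) = 0 gives eigenvalues λ = -4, -3, 1.
For λ=-4: eigenvector (1,2,-2).
For λ=-3: eigenvector (0,1,0).
For λ=1: eigenvector (0,-1,1).
General solution: c_1e^(-4t)(1,2,-2) + c_2e^(-3t)(0,1,0) + c_3e^(t)(0,-1,1).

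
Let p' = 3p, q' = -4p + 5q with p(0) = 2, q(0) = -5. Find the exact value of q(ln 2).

-256

A = [[3,0],[-4,5]]; eigenvalues λ = 5, 3.
Eigenvectors: (0,1) for λ=5, (1,2) for λ=3.
From the initial condition, c_1 = -9, c_2 = 2.
q(ln 2) = (-9)(2^5)(1) + (2)(2^3)(2) = -256.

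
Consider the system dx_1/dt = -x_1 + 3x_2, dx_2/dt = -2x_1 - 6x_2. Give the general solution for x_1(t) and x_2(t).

Coefficient matrix A = [[-1, 3], [-2, -6]].
Characteristic polynomial det(A - λI) = λ^2 + 7λ + 12 = 0.
Eigenvalues λ = -3, -4.
For λ=-3: (A-λI) row 1 is [2, 3], so an eigenvector is (3, -2).
For λ=-4: (A-λI) row 1 is [3, 3], so an eigenvector is (-1, 1).
General solution: K_1e^(-3t)(3,-2) + K_2e^(-4t)(-1,1).

x_1(t) = 3K_1e^(-3t) - K_2e^(-4t), x_2(t) = -2K_1e^(-3t) + K_2e^(-4t)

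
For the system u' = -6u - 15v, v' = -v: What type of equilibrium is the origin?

stable node

A = [[-6,-15],[0,-1]]; det(A-λI) = λ^2 + 7λ + 6.
λ = -1, -6: both negative.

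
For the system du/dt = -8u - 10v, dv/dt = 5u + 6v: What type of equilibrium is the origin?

stable spiral

A = [[-8,-10],[5,6]]; det(A-λI) = λ^2 + 2λ + 2.
λ = -1 ± i: negative real part.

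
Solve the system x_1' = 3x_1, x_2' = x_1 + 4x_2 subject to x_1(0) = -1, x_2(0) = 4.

x_1(t) = -e^(3t), x_2(t) = 3e^(4t) + e^(3t)

Coefficient matrix A = [[3, 0], [1, 4]].
Characteristic polynomial det(A - λI) = λ^2 - 7λ + 12 = 0.
Eigenvalues λ = 4, 3.
For λ=4: (A-λI) row 1 is [-1, 0], so an eigenvector is (0, -1).
For λ=3: (A-λI) row 2 is [1, 1], so an eigenvector is (1, -1).
General solution: c_1e^(4t)(0,-1) + c_2e^(3t)(1,-1).
Applying x_1(0)=-1, x_2(0)=4 gives c_1=-3, c_2=-1.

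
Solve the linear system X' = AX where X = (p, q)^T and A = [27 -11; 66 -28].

Coefficient matrix A = [[27, -11], [66, -28]].
Characteristic polynomial det(A - λI) = λ^2 + λ - 30 = 0.
Eigenvalues λ = -6, 5.
For λ=-6: (A-λI) row 1 is [33, -11], so an eigenvector is (1, 3).
For λ=5: (A-λI) row 1 is [22, -11], so an eigenvector is (1, 2).
General solution: C_1e^(-6t)(1,3) + C_2e^(5t)(1,2).

p(t) = C_1e^(-6t) + C_2e^(5t), q(t) = 3C_1e^(-6t) + 2C_2e^(5t)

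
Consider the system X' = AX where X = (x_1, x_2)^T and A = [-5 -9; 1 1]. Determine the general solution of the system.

x_1(t) = 3C_1e^(-2t) + 3C_2te^(-2t) - C_2e^(-2t), x_2(t) = -C_1e^(-2t) - C_2te^(-2t)

Coefficient matrix A = [[-5, -9], [1, 1]].
Characteristic polynomial det(A - λI) = λ^2 + 4λ + 4 = 0.
Single eigenvalue λ = -2 with algebraic multiplicity 2.
Eigenvector v = (3,-1); generalized eigenvector w with (A-λI)w=v is (-1,0).
General solution: e^(-2t)[C_1·v + C_2·(t·v + w)].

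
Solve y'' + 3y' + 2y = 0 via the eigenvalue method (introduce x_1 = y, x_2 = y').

y(t) = K_1e^(-2t) + K_2e^(-t)

Let x_1 = y, x_2 = y'. Then x_1' = x_2 and x_2' = -2x_1 - 3x_2.
A = [[0,1],[-2,-3]]; det(A-λI) = λ^2 + 3λ + 2.
Eigenvalues λ = -2, -1 with eigenvectors (1,-2), (1,-1).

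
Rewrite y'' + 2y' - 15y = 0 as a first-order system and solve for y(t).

Let x_1 = y, x_2 = y'. Then x_1' = x_2 and x_2' = 15x_1 - 2x_2.
A = [[0,1],[15,-2]]; det(A-λI) = λ^2 + 2λ - 15.
Eigenvalues λ = 3, -5 with eigenvectors (1,3), (1,-5).

y(t) = c_1e^(3t) + c_2e^(-5t)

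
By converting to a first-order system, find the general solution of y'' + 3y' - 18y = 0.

Let x_1 = y, x_2 = y'. Then x_1' = x_2 and x_2' = 18x_1 - 3x_2.
A = [[0,1],[18,-3]]; det(A-λI) = λ^2 + 3λ - 18.
Eigenvalues λ = -6, 3 with eigenvectors (1,-6), (1,3).

y(t) = C_1e^(-6t) + C_2e^(3t)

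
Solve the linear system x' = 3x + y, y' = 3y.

Coefficient matrix A = [[3, 1], [0, 3]].
Characteristic polynomial det(A - λI) = λ^2 - 6λ + 9 = 0.
Single eigenvalue λ = 3 with algebraic multiplicity 2.
Eigenvector v = (1,0); generalized eigenvector w with (A-λI)w=v is (-3,1).
General solution: e^(3t)[K_1·v + K_2·(t·v + w)].

x(t) = K_1e^(3t) + K_2te^(3t) - 3K_2e^(3t), y(t) = K_2e^(3t)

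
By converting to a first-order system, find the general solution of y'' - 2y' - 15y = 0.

Let x_1 = y, x_2 = y'. Then x_1' = x_2 and x_2' = 15x_1 + 2x_2.
A = [[0,1],[15,2]]; det(A-λI) = λ^2 - 2λ - 15.
Eigenvalues λ = 5, -3 with eigenvectors (1,5), (1,-3).

y(t) = K_1e^(5t) + K_2e^(-3t)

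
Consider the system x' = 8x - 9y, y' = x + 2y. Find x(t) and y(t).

x(t) = -3c_1e^(5t) - 3c_2te^(5t) + 2c_2e^(5t), y(t) = -c_1e^(5t) - c_2te^(5t) + c_2e^(5t)

Coefficient matrix A = [[8, -9], [1, 2]].
Characteristic polynomial det(A - λI) = λ^2 - 10λ + 25 = 0.
Single eigenvalue λ = 5 with algebraic multiplicity 2.
Eigenvector v = (-3,-1); generalized eigenvector w with (A-λI)w=v is (2,1).
General solution: e^(5t)[c_1·v + c_2·(t·v + w)].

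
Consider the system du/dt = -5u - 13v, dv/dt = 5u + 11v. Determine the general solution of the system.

u(t) = 2C_1e^(3t)sin(t) + 3C_1e^(3t)cos(t) + 3C_2e^(3t)sin(t) - 2C_2e^(3t)cos(t), v(t) = -C_1e^(3t)sin(t) - 2C_1e^(3t)cos(t) - 2C_2e^(3t)sin(t) + C_2e^(3t)cos(t)

Coefficient matrix A = [[-5, -13], [5, 11]].
Characteristic polynomial det(A - λI) = λ^2 - 6λ + 10 = 0.
Eigenvalues λ = 3 ± i (complex conjugate pair).
For λ=3+i: an eigenvector is (3,-2) - i(2,-1) = (3 - 2i, -2 + i).
A real fundamental pair from Re and Im of e^((3+i)t)v: X_1 = e^(3t)(cos(t)·(3,-2) + sin(t)·(2,-1)), X_2 = e^(3t)(sin(t)·(3,-2) - cos(t)·(2,-1)).
General solution: C_1X_1 + C_2X_2.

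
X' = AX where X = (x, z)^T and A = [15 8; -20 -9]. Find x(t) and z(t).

x(t) = -c_1e^(3t)sin(4t) + c_1e^(3t)cos(4t) + c_2e^(3t)sin(4t) + c_2e^(3t)cos(4t), z(t) = c_1e^(3t)sin(4t) - 2c_1e^(3t)cos(4t) - 2c_2e^(3t)sin(4t) - c_2e^(3t)cos(4t)

Coefficient matrix A = [[15, 8], [-20, -9]].
Characteristic polynomial det(A - λI) = λ^2 - 6λ + 25 = 0.
Eigenvalues λ = 3 ± 4i (complex conjugate pair).
For λ=3+4i: an eigenvector is (1,-2) - i(-1,1) = (1 + i, -2 - i).
A real fundamental pair from Re and Im of e^((3+4i)t)v: X_1 = e^(3t)(cos(4t)·(1,-2) + sin(4t)·(-1,1)), X_2 = e^(3t)(sin(4t)·(1,-2) - cos(4t)·(-1,1)).
General solution: c_1X_1 + c_2X_2.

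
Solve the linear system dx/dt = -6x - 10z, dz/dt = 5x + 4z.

Coefficient matrix A = [[-6, -10], [5, 4]].
Characteristic polynomial det(A - λI) = λ^2 + 2λ + 26 = 0.
Eigenvalues λ = -1 ± 5i (complex conjugate pair).
For λ=-1+5i: an eigenvector is (1,-1) - i(1,0) = (1 - i, -1).
A real fundamental pair from Re and Im of e^((-1+5i)t)v: X_1 = e^(-t)(cos(5t)·(1,-1) + sin(5t)·(1,0)), X_2 = e^(-t)(sin(5t)·(1,-1) - cos(5t)·(1,0)).
General solution: C_1X_1 + C_2X_2.

x(t) = C_1e^(-t)sin(5t) + C_1e^(-t)cos(5t) + C_2e^(-t)sin(5t) - C_2e^(-t)cos(5t), z(t) = -C_1e^(-t)cos(5t) - C_2e^(-t)sin(5t)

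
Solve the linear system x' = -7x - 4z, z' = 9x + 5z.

Coefficient matrix A = [[-7, -4], [9, 5]].
Characteristic polynomial det(A - λI) = λ^2 + 2λ + 1 = 0.
Single eigenvalue λ = -1 with algebraic multiplicity 2.
Eigenvector v = (-2,3); generalized eigenvector w with (A-λI)w=v is (1,-1).
General solution: e^(-t)[C_1·v + C_2·(t·v + w)].

x(t) = -2C_1e^(-t) - 2C_2te^(-t) + C_2e^(-t), z(t) = 3C_1e^(-t) + 3C_2te^(-t) - C_2e^(-t)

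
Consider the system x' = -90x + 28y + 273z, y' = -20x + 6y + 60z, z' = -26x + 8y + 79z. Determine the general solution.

x(t) = 7C_1e^(-4t) + 14C_2e^(-2t) + 3C_3e^(t), y(t) = 2C_1e^(-4t) + 5C_2e^(-2t), z(t) = 2C_1e^(-4t) + 4C_2e^(-2t) + C_3e^(t)

Coefficient matrix A = [[-90, 28, 273], [-20, 6, 60], [-26, 8, 79]].
det(A - λI) = 0 gives eigenvalues λ = -4, -2, 1.
For λ=-4: eigenvector (7,2,2).
For λ=-2: eigenvector (14,5,4).
For λ=1: eigenvector (3,0,1).
General solution: C_1e^(-4t)(7,2,2) + C_2e^(-2t)(14,5,4) + C_3e^(t)(3,0,1).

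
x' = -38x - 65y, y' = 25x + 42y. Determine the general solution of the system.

Coefficient matrix A = [[-38, -65], [25, 42]].
Characteristic polynomial det(A - λI) = λ^2 - 4λ + 29 = 0.
Eigenvalues λ = 2 ± 5i (complex conjugate pair).
For λ=2+5i: an eigenvector is (-3,2) - i(-2,1) = (-3 + 2i, 2 - i).
A real fundamental pair from Re and Im of e^((2+5i)t)v: X_1 = e^(2t)(cos(5t)·(-3,2) + sin(5t)·(-2,1)), X_2 = e^(2t)(sin(5t)·(-3,2) - cos(5t)·(-2,1)).
General solution: C_1X_1 + C_2X_2.

x(t) = -2C_1e^(2t)sin(5t) - 3C_1e^(2t)cos(5t) - 3C_2e^(2t)sin(5t) + 2C_2e^(2t)cos(5t), y(t) = C_1e^(2t)sin(5t) + 2C_1e^(2t)cos(5t) + 2C_2e^(2t)sin(5t) - C_2e^(2t)cos(5t)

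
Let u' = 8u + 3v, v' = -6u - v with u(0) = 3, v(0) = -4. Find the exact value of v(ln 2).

A = [[8,3],[-6,-1]]; eigenvalues λ = 2, 5.
Eigenvectors: (-1,2) for λ=2, (1,-1) for λ=5.
From the initial condition, c_1 = -1, c_2 = 2.
v(ln 2) = (-1)(2^2)(2) + (2)(2^5)(-1) = -72.

-72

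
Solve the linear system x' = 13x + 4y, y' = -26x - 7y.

Coefficient matrix A = [[13, 4], [-26, -7]].
Characteristic polynomial det(A - λI) = λ^2 - 6λ + 13 = 0.
Eigenvalues λ = 3 ± 2i (complex conjugate pair).
For λ=3+2i: an eigenvector is (-1,3) - i(1,-2) = (-1 - i, 3 + 2i).
A real fundamental pair from Re and Im of e^((3+2i)t)v: X_1 = e^(3t)(cos(2t)·(-1,3) + sin(2t)·(1,-2)), X_2 = e^(3t)(sin(2t)·(-1,3) - cos(2t)·(1,-2)).
General solution: K_1X_1 + K_2X_2.

x(t) = K_1e^(3t)sin(2t) - K_1e^(3t)cos(2t) - K_2e^(3t)sin(2t) - K_2e^(3t)cos(2t), y(t) = -2K_1e^(3t)sin(2t) + 3K_1e^(3t)cos(2t) + 3K_2e^(3t)sin(2t) + 2K_2e^(3t)cos(2t)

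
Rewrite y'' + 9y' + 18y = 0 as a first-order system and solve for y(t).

Let x_1 = y, x_2 = y'. Then x_1' = x_2 and x_2' = -18x_1 - 9x_2.
A = [[0,1],[-18,-9]]; det(A-λI) = λ^2 + 9λ + 18.
Eigenvalues λ = -6, -3 with eigenvectors (1,-6), (1,-3).

y(t) = K_1e^(-6t) + K_2e^(-3t)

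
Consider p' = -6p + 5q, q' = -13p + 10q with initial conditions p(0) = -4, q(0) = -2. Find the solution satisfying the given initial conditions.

Coefficient matrix A = [[-6, 5], [-13, 10]].
Characteristic polynomial det(A - λI) = λ^2 - 4λ + 5 = 0.
Eigenvalues λ = 2 ± i (complex conjugate pair).
For λ=2+i: an eigenvector is (-2,-3) - i(1,2) = (-2 - i, -3 - 2i).
A real fundamental pair from Re and Im of e^((2+i)t)v: X_1 = e^(2t)(cos(t)·(-2,-3) + sin(t)·(1,2)), X_2 = e^(2t)(sin(t)·(-2,-3) - cos(t)·(1,2)).
General solution: C_1X_1 + C_2X_2.
Applying p(0)=-4, q(0)=-2 gives C_1=6, C_2=-8.

p(t) = 22e^(2t)sin(t) - 4e^(2t)cos(t), q(t) = 36e^(2t)sin(t) - 2e^(2t)cos(t)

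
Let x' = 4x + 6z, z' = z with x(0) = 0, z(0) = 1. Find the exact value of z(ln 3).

A = [[4,6],[0,1]]; eigenvalues λ = 1, 4.
Eigenvectors: (2,-1) for λ=1, (-1,0) for λ=4.
From the initial condition, c_1 = -1, c_2 = -2.
z(ln 3) = (-1)(3^1)(-1) + (-2)(3^4)(0) = 3.

3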